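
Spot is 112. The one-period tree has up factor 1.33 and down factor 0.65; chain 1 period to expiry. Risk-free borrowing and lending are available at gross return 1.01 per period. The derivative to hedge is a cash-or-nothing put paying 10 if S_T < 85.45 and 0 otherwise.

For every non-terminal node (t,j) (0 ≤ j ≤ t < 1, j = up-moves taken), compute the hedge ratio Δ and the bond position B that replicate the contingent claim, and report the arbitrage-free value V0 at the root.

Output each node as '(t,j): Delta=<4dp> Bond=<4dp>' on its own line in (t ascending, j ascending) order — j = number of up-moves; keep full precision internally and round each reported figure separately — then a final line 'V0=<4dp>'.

(0,0): Delta=-0.1313 Bond=19.3652
V0=4.6593

Since d<R<u, set p* = (R−d)/(u−d) = 0.5294; price each node as the discounted p*-expectation of its children.
Terminal values V(1,·): V(1,0)=10.0000, V(1,1)=0.0000
  t=0,j=0: stock 112.0000 → up 148.9600 (V=0.0000), down 72.8000 (V=10.0000). Price 4.6593; hedge Δ=-0.1313, bond B=19.3652.
Each (Δ,B) replicates both successor values, so the strategy is self-financing and V0 is arbitrage-free.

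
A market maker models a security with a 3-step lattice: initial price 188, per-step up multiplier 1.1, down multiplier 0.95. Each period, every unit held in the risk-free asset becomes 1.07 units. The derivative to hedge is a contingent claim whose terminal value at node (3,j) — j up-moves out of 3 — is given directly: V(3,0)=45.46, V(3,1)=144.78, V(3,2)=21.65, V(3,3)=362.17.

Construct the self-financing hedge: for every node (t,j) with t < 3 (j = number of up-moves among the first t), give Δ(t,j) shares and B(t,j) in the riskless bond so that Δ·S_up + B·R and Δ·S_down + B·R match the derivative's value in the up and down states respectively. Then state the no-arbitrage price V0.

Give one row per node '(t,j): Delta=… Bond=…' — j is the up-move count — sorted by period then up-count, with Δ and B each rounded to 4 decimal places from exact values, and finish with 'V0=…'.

(0,0): Delta=5.6527 Bond=-892.9112
(1,0): Delta=-2.7434 Bond=544.1255
(1,1): Delta=7.4655 Bond=-1330.3002
(2,0): Delta=3.9025 Bond=-545.3894
(2,1): Delta=-4.1783 Bond=864.1153
(2,2): Delta=9.9795 Bond=-1995.3053
V0=169.7958

No-arbitrage ⇒ martingale measure with p* = (R−d)/(u−d) = 0.8000.
Terminal values V(3,·): V(3,0)=45.4600, V(3,1)=144.7800, V(3,2)=21.6500, V(3,3)=362.1700
  t=2,j=0: stock 169.6700 → up 186.6370 (V=144.7800), down 161.1865 (V=45.4600). Price 116.7439; hedge Δ=3.9025, bond B=-545.3894.
  t=2,j=1: stock 196.4600 → up 216.1060 (V=21.6500), down 186.6370 (V=144.7800). Price 43.2486; hedge Δ=-4.1783, bond B=864.1153.
  t=2,j=2: stock 227.4800 → up 250.2280 (V=362.1700), down 216.1060 (V=21.6500). Price 274.8280; hedge Δ=9.9795, bond B=-1995.3053.
  t=1,j=0: stock 178.6000 → up 196.4600 (V=43.2486), down 169.6700 (V=116.7439). Price 54.1567; hedge Δ=-2.7434, bond B=544.1255.
  t=1,j=1: stock 206.8000 → up 227.4800 (V=274.8280), down 196.4600 (V=43.2486). Price 213.5628; hedge Δ=7.4655, bond B=-1330.3002.
  t=0,j=0: stock 188.0000 → up 206.8000 (V=213.5628), down 178.6000 (V=54.1567). Price 169.7958; hedge Δ=5.6527, bond B=-892.9112.
Root portfolio cost Δ·188+B reproduces V0=169.7958.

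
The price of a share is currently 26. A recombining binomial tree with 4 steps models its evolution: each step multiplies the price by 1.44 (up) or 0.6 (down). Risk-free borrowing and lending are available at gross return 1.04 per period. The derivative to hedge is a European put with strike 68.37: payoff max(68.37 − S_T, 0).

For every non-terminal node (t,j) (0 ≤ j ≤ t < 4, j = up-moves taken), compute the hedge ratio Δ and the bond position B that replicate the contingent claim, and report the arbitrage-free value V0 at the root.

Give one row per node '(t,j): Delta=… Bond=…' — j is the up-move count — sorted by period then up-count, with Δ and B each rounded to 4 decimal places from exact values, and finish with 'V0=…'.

(0,0): Delta=-0.7460 Bond=54.6323
(1,0): Delta=-1.0000 Bond=60.7807
(1,1): Delta=-0.6497 Bond=53.2148
(2,0): Delta=-1.0000 Bond=63.2119
(2,1): Delta=-1.0000 Bond=63.2119
(2,2): Delta=-0.5170 Bond=48.1901
(3,0): Delta=-1.0000 Bond=65.7404
(3,1): Delta=-1.0000 Bond=65.7404
(3,2): Delta=-1.0000 Bond=65.7404
(3,3): Delta=-0.3341 Bond=35.9154
V0=35.2375

Since d<R<u, set p* = (R−d)/(u−d) = 0.5238; price each node as the discounted p*-expectation of its children.
Payoff layer (t=4): V(4,0)=65.0004, V(4,1)=60.2830, V(4,2)=48.9611, V(4,3)=21.7886, V(4,4)=0.0000
Node (3,0) S=5.6160: V=(p*·60.2830+(1−p*)·65.0004)/1.04=60.1244; Δ=(60.2830−65.0004)/(8.0870−3.3696)=-1.0000; B=V−Δ·S=65.7404
Node (3,1) S=13.4784: V=(p*·48.9611+(1−p*)·60.2830)/1.04=52.2620; Δ=(48.9611−60.2830)/(19.4089−8.0870)=-1.0000; B=V−Δ·S=65.7404
Node (3,2) S=32.3482: V=(p*·21.7886+(1−p*)·48.9611)/1.04=33.3922; Δ=(21.7886−48.9611)/(46.5814−19.4089)=-1.0000; B=V−Δ·S=65.7404
Node (3,3) S=77.6356: V=(p*·0.0000+(1−p*)·21.7886)/1.04=9.9765; Δ=(0.0000−21.7886)/(111.7952−46.5814)=-0.3341; B=V−Δ·S=35.9154
Node (2,0) S=9.3600: V=(p*·52.2620+(1−p*)·60.1244)/1.04=53.8519; Δ=(52.2620−60.1244)/(13.4784−5.6160)=-1.0000; B=V−Δ·S=63.2119
Node (2,1) S=22.4640: V=(p*·33.3922+(1−p*)·52.2620)/1.04=40.7479; Δ=(33.3922−52.2620)/(32.3482−13.4784)=-1.0000; B=V−Δ·S=63.2119
Node (2,2) S=53.9136: V=(p*·9.9765+(1−p*)·33.3922)/1.04=20.3143; Δ=(9.9765−33.3922)/(77.6356−32.3482)=-0.5170; B=V−Δ·S=48.1901
Node (1,0) S=15.6000: V=(p*·40.7479+(1−p*)·53.8519)/1.04=45.1807; Δ=(40.7479−53.8519)/(22.4640−9.3600)=-1.0000; B=V−Δ·S=60.7807
Node (1,1) S=37.4400: V=(p*·20.3143+(1−p*)·40.7479)/1.04=28.8890; Δ=(20.3143−40.7479)/(53.9136−22.4640)=-0.6497; B=V−Δ·S=53.2148
Node (0,0) S=26.0000: V=(p*·28.8890+(1−p*)·45.1807)/1.04=35.2375; Δ=(28.8890−45.1807)/(37.4400−15.6000)=-0.7460; B=V−Δ·S=54.6323
Root portfolio cost Δ·26+B reproduces V0=35.2375.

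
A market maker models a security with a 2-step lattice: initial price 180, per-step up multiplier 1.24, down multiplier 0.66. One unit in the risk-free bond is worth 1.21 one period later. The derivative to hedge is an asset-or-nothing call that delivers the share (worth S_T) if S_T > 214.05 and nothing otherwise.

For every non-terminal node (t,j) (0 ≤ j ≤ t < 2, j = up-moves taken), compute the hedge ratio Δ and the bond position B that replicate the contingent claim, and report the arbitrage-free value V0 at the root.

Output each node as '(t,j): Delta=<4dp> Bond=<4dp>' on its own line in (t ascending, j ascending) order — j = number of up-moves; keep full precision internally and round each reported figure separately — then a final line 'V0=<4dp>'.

(0,0): Delta=2.0776 Bond=-203.9838
(1,0): Delta=0.0000 Bond=0.0000
(1,1): Delta=2.1379 Bond=-260.2834
V0=169.9865

No-arbitrage ⇒ martingale measure with p* = (R−d)/(u−d) = 0.9483.
Payoff layer (t=2): V(2,0)=0.0000, V(2,1)=0.0000, V(2,2)=276.7680
Node (1,0) S=118.8000: V=(p*·0.0000+(1−p*)·0.0000)/1.21=0.0000; Δ=(0.0000−0.0000)/(147.3120−78.4080)=0.0000; B=V−Δ·S=0.0000
Node (1,1) S=223.2000: V=(p*·276.7680+(1−p*)·0.0000)/1.21=216.9028; Δ=(276.7680−0.0000)/(276.7680−147.3120)=2.1379; B=V−Δ·S=-260.2834
Node (0,0) S=180.0000: V=(p*·216.9028+(1−p*)·0.0000)/1.21=169.9865; Δ=(216.9028−0.0000)/(223.2000−118.8000)=2.0776; B=V−Δ·S=-203.9838
The time-0 hedge costs 169.9865, which is the no-arbitrage price.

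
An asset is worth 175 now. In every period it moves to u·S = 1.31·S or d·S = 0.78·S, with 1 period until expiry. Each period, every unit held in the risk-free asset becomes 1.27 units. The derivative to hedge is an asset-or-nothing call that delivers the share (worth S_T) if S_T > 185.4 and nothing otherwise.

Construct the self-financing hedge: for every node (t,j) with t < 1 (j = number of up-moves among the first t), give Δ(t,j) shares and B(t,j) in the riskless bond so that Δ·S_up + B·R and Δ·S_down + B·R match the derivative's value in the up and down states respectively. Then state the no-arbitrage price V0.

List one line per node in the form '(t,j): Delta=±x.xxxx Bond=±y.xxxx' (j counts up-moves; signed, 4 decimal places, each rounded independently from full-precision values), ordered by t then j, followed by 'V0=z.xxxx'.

(0,0): Delta=2.4717 Bond=-265.6589
V0=166.8883

The replicating-portfolio and risk-neutral prices coincide; use p* = (1.27−0.78)/(1.31−0.78) = 0.9245 for the latter.
At expiry t=1: V(1,0)=0.0000, V(1,1)=229.2500
(0,0): S=175.0000. Δ = (V_up−V_dn)/(S_up−S_dn) = (229.2500−0.0000)/(229.2500−136.5000) = 2.4717. V = [p*·229.2500 + (1−p*)·0.0000]/1.27 = 166.8883. B = V − Δ·S = -265.6589.
Root portfolio cost Δ·175+B reproduces V0=166.8883.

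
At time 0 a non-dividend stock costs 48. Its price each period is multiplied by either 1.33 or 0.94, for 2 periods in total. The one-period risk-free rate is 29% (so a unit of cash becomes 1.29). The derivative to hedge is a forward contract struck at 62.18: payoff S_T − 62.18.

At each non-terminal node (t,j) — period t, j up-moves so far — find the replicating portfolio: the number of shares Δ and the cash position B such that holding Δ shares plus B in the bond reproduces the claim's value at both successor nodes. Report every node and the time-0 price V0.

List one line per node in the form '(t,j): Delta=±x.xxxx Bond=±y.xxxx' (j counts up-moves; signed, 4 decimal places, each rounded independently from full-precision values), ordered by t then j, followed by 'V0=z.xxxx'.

Risk-neutral probability p* = (R−d)/(u−d) = (1.29−0.94)/(1.33−0.94) = 0.8974.
At expiry t=2: V(2,0)=-19.7672, V(2,1)=-2.1704, V(2,2)=22.7272
  t=1,j=0: stock 45.1200 → up 60.0096 (V=-2.1704), down 42.4128 (V=-19.7672). Price -3.0816; hedge Δ=1.0000, bond B=-48.2016.
  t=1,j=1: stock 63.8400 → up 84.9072 (V=22.7272), down 60.0096 (V=-2.1704). Price 15.6384; hedge Δ=1.0000, bond B=-48.2016.
  t=0,j=0: stock 48.0000 → up 63.8400 (V=15.6384), down 45.1200 (V=-3.0816). Price 10.6345; hedge Δ=1.0000, bond B=-37.3655.
Root portfolio cost Δ·48+B reproduces V0=10.6345.

(0,0): Delta=1.0000 Bond=-37.3655
(1,0): Delta=1.0000 Bond=-48.2016
(1,1): Delta=1.0000 Bond=-48.2016
V0=10.6345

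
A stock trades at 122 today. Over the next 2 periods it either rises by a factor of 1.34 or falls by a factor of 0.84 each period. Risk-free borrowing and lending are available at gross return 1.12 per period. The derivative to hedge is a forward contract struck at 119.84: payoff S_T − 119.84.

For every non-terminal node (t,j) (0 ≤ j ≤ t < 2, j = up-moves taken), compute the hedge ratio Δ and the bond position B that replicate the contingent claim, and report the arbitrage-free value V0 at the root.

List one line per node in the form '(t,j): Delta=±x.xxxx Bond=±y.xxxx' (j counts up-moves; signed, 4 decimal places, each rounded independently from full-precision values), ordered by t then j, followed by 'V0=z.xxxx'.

(0,0): Delta=1.0000 Bond=-95.5357
(1,0): Delta=1.0000 Bond=-107.0000
(1,1): Delta=1.0000 Bond=-107.0000
V0=26.4643

Risk-neutral probability p* = (R−d)/(u−d) = (1.12−0.84)/(1.34−0.84) = 0.5600.
Terminal payoffs: V(2,0)=-33.7568, V(2,1)=17.4832, V(2,2)=99.2232
Node (1,0) S=102.4800: V=(p*·17.4832+(1−p*)·-33.7568)/1.12=-4.5200; Δ=(17.4832−-33.7568)/(137.3232−86.0832)=1.0000; B=V−Δ·S=-107.0000
Node (1,1) S=163.4800: V=(p*·99.2232+(1−p*)·17.4832)/1.12=56.4800; Δ=(99.2232−17.4832)/(219.0632−137.3232)=1.0000; B=V−Δ·S=-107.0000
Node (0,0) S=122.0000: V=(p*·56.4800+(1−p*)·-4.5200)/1.12=26.4643; Δ=(56.4800−-4.5200)/(163.4800−102.4800)=1.0000; B=V−Δ·S=-95.5357
Self-financing check: at every node Δ·S+B equals the discounted successor values.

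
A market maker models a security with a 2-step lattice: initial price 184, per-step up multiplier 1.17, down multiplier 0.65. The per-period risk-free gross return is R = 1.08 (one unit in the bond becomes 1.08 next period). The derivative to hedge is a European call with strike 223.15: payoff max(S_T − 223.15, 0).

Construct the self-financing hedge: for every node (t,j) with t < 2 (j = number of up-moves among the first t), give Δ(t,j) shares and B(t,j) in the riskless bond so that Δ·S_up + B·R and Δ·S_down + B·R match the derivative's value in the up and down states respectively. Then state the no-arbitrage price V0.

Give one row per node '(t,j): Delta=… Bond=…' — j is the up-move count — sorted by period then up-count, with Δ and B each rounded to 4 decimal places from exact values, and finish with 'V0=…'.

Since d<R<u, set p* = (R−d)/(u−d) = 0.8269; price each node as the discounted p*-expectation of its children.
At expiry t=2: V(2,0)=0.0000, V(2,1)=0.0000, V(2,2)=28.7276
Node (1,0) S=119.6000: V=(p*·0.0000+(1−p*)·0.0000)/1.08=0.0000; Δ=(0.0000−0.0000)/(139.9320−77.7400)=0.0000; B=V−Δ·S=0.0000
Node (1,1) S=215.2800: V=(p*·28.7276+(1−p*)·0.0000)/1.08=21.9958; Δ=(28.7276−0.0000)/(251.8776−139.9320)=0.2566; B=V−Δ·S=-33.2495
Node (0,0) S=184.0000: V=(p*·21.9958+(1−p*)·0.0000)/1.08=16.8415; Δ=(21.9958−0.0000)/(215.2800−119.6000)=0.2299; B=V−Δ·S=-25.4582
Self-financing check: at every node Δ·S+B equals the discounted successor values.

(0,0): Delta=0.2299 Bond=-25.4582
(1,0): Delta=0.0000 Bond=0.0000
(1,1): Delta=0.2566 Bond=-33.2495
V0=16.8415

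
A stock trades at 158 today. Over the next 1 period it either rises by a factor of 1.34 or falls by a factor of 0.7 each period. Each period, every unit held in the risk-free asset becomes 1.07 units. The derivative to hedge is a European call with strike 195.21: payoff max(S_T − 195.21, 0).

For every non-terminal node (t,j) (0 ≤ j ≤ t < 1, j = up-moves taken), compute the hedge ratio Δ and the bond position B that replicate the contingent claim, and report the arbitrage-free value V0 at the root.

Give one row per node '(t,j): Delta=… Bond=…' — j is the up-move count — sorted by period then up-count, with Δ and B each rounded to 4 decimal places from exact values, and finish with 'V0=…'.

The replicating-portfolio and risk-neutral prices coincide; use p* = (1.07−0.7)/(1.34−0.7) = 0.5781 for the latter.
Terminal payoffs: V(1,0)=0.0000, V(1,1)=16.5100
  t=0,j=0: stock 158.0000 → up 211.7200 (V=16.5100), down 110.6000 (V=0.0000). Price 8.9204; hedge Δ=0.1633, bond B=-16.8765.
Check: Δ(0,0)·S0 + B(0,0) = 8.9204 = V0.

(0,0): Delta=0.1633 Bond=-16.8765
V0=8.9204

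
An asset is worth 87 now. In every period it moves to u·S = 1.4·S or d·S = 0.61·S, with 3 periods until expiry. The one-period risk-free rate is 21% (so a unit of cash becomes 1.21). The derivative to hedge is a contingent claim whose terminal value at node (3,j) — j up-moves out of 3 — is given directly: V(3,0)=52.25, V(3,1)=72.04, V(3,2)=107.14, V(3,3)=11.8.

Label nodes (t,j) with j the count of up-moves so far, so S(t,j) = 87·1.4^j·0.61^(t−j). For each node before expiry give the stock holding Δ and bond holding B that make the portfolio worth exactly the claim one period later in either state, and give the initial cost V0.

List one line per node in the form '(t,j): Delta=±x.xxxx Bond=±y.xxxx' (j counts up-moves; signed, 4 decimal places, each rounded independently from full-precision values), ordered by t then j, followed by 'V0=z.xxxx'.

Risk-neutral probability p* = (R−d)/(u−d) = (1.21−0.61)/(1.4−0.61) = 0.7595.
Terminal payoffs: V(3,0)=52.2500, V(3,1)=72.0400, V(3,2)=107.1400, V(3,3)=11.8000
Node (2,0) S=32.3727: V=(p*·72.0400+(1−p*)·52.2500)/1.21=55.6036; Δ=(72.0400−52.2500)/(45.3218−19.7473)=0.7738; B=V−Δ·S=30.5530
Node (2,1) S=74.2980: V=(p*·107.1400+(1−p*)·72.0400)/1.21=81.5688; Δ=(107.1400−72.0400)/(104.0172−45.3218)=0.5980; B=V−Δ·S=37.1384
Node (2,2) S=170.5200: V=(p*·11.8000+(1−p*)·107.1400)/1.21=28.7024; Δ=(11.8000−107.1400)/(238.7280−104.0172)=-0.7077; B=V−Δ·S=149.3859
Node (1,0) S=53.0700: V=(p*·81.5688+(1−p*)·55.6036)/1.21=62.2512; Δ=(81.5688−55.6036)/(74.2980−32.3727)=0.6193; B=V−Δ·S=29.3839
Node (1,1) S=121.8000: V=(p*·28.7024+(1−p*)·81.5688)/1.21=34.2290; Δ=(28.7024−81.5688)/(170.5200−74.2980)=-0.5494; B=V−Δ·S=101.1485
Node (0,0) S=87.0000: V=(p*·34.2290+(1−p*)·62.2512)/1.21=33.8583; Δ=(34.2290−62.2512)/(121.8000−53.0700)=-0.4077; B=V−Δ·S=69.3295
The time-0 hedge costs 33.8583, which is the no-arbitrage price.

(0,0): Delta=-0.4077 Bond=69.3295
(1,0): Delta=0.6193 Bond=29.3839
(1,1): Delta=-0.5494 Bond=101.1485
(2,0): Delta=0.7738 Bond=30.5530
(2,1): Delta=0.5980 Bond=37.1384
(2,2): Delta=-0.7077 Bond=149.3859
V0=33.8583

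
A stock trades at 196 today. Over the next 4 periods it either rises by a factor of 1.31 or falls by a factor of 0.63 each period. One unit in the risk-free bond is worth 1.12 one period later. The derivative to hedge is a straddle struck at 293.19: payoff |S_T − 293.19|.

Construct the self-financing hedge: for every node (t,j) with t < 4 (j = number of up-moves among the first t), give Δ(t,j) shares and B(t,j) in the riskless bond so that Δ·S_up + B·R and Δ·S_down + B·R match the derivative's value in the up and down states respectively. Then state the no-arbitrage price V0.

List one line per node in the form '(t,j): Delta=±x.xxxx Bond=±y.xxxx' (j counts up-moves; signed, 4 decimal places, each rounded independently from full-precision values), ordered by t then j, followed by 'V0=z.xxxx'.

Risk-neutral probability p* = (R−d)/(u−d) = (1.12−0.63)/(1.31−0.63) = 0.7206.
Payoff layer (t=4): V(4,0)=262.3142, V(4,1)=228.9879, V(4,2)=159.6905, V(4,3)=15.5957, V(4,4)=284.0298
Node (3,0) S=49.0092: V=(p*·228.9879+(1−p*)·262.3142)/1.12=212.7676; Δ=(228.9879−262.3142)/(64.2021−30.8758)=-1.0000; B=V−Δ·S=261.7768
Node (3,1) S=101.9080: V=(p*·159.6905+(1−p*)·228.9879)/1.12=159.8687; Δ=(159.6905−228.9879)/(133.4995−64.2021)=-1.0000; B=V−Δ·S=261.7768
Node (3,2) S=211.9040: V=(p*·15.5957+(1−p*)·159.6905)/1.12=49.8728; Δ=(15.5957−159.6905)/(277.5943−133.4995)=-1.0000; B=V−Δ·S=261.7768
Node (3,3) S=440.6258: V=(p*·284.0298+(1−p*)·15.5957)/1.12=186.6305; Δ=(284.0298−15.5957)/(577.2198−277.5943)=0.8959; B=V−Δ·S=-208.1255
Node (2,0) S=77.7924: V=(p*·159.8687+(1−p*)·212.7676)/1.12=155.9369; Δ=(159.8687−212.7676)/(101.9080−49.0092)=-1.0000; B=V−Δ·S=233.7293
Node (2,1) S=161.7588: V=(p*·49.8728+(1−p*)·159.8687)/1.12=71.9705; Δ=(49.8728−159.8687)/(211.9040−101.9080)=-1.0000; B=V−Δ·S=233.7293
Node (2,2) S=336.3556: V=(p*·186.6305+(1−p*)·49.8728)/1.12=132.5168; Δ=(186.6305−49.8728)/(440.6258−211.9040)=0.5979; B=V−Δ·S=-68.5976
Node (1,0) S=123.4800: V=(p*·71.9705+(1−p*)·155.9369)/1.12=85.2069; Δ=(71.9705−155.9369)/(161.7588−77.7924)=-1.0000; B=V−Δ·S=208.6869
Node (1,1) S=256.7600: V=(p*·132.5168+(1−p*)·71.9705)/1.12=103.2138; Δ=(132.5168−71.9705)/(336.3556−161.7588)=0.3468; B=V−Δ·S=14.1751
Node (0,0) S=196.0000: V=(p*·103.2138+(1−p*)·85.2069)/1.12=87.6629; Δ=(103.2138−85.2069)/(256.7600−123.4800)=0.1351; B=V−Δ·S=61.1821
Root portfolio cost Δ·196+B reproduces V0=87.6629.

(0,0): Delta=0.1351 Bond=61.1821
(1,0): Delta=-1.0000 Bond=208.6869
(1,1): Delta=0.3468 Bond=14.1751
(2,0): Delta=-1.0000 Bond=233.7293
(2,1): Delta=-1.0000 Bond=233.7293
(2,2): Delta=0.5979 Bond=-68.5976
(3,0): Delta=-1.0000 Bond=261.7768
(3,1): Delta=-1.0000 Bond=261.7768
(3,2): Delta=-1.0000 Bond=261.7768
(3,3): Delta=0.8959 Bond=-208.1255
V0=87.6629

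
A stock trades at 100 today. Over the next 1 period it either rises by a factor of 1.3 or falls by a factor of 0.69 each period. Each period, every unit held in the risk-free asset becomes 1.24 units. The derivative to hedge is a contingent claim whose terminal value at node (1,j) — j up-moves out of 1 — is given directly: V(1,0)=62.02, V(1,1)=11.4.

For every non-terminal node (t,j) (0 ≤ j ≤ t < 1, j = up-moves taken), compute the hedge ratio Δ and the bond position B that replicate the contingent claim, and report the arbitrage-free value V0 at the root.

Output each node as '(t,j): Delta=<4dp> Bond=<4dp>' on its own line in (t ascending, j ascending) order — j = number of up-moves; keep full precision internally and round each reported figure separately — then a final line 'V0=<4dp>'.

(0,0): Delta=-0.8298 Bond=96.1925
V0=13.2089

No-arbitrage ⇒ martingale measure with p* = (R−d)/(u−d) = 0.9016.
Payoff layer (t=1): V(1,0)=62.0200, V(1,1)=11.4000
  t=0,j=0: stock 100.0000 → up 130.0000 (V=11.4000), down 69.0000 (V=62.0200). Price 13.2089; hedge Δ=-0.8298, bond B=96.1925.
The time-0 hedge costs 13.2089, which is the no-arbitrage price.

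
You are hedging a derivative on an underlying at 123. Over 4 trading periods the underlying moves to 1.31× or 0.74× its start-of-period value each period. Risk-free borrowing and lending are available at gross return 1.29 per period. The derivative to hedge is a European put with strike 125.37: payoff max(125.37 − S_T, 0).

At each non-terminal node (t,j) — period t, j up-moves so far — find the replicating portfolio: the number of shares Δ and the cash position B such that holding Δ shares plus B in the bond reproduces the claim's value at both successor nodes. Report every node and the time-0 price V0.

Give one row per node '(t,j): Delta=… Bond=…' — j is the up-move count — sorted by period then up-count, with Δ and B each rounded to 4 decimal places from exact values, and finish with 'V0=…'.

No-arbitrage ⇒ martingale measure with p* = (R−d)/(u−d) = 0.9649.
Payoff layer (t=4): V(4,0)=88.4865, V(4,1)=60.0763, V(4,2)=9.7824, V(4,3)=0.0000, V(4,4)=0.0000
Node (3,0) S=49.8426: V=(p*·60.0763+(1−p*)·88.4865)/1.29=47.3435; Δ=(60.0763−88.4865)/(65.2937−36.8835)=-1.0000; B=V−Δ·S=97.1860
Node (3,1) S=88.2348: V=(p*·9.7824+(1−p*)·60.0763)/1.29=8.9513; Δ=(9.7824−60.0763)/(115.5876−65.2937)=-1.0000; B=V−Δ·S=97.1860
Node (3,2) S=156.1994: V=(p*·0.0000+(1−p*)·9.7824)/1.29=0.2661; Δ=(0.0000−9.7824)/(204.6212−115.5876)=-0.1099; B=V−Δ·S=17.4282
Node (3,3) S=276.5152: V=(p*·0.0000+(1−p*)·0.0000)/1.29=0.0000; Δ=(0.0000−0.0000)/(362.2349−204.6212)=0.0000; B=V−Δ·S=0.0000
Node (2,0) S=67.3548: V=(p*·8.9513+(1−p*)·47.3435)/1.29=7.9832; Δ=(8.9513−47.3435)/(88.2348−49.8426)=-1.0000; B=V−Δ·S=75.3380
Node (2,1) S=119.2362: V=(p*·0.2661+(1−p*)·8.9513)/1.29=0.4425; Δ=(0.2661−8.9513)/(156.1994−88.2348)=-0.1278; B=V−Δ·S=15.6797
Node (2,2) S=211.0803: V=(p*·0.0000+(1−p*)·0.2661)/1.29=0.0072; Δ=(0.0000−0.2661)/(276.5152−156.1994)=-0.0022; B=V−Δ·S=0.4740
Node (1,0) S=91.0200: V=(p*·0.4425+(1−p*)·7.9832)/1.29=0.5481; Δ=(0.4425−7.9832)/(119.2362−67.3548)=-0.1453; B=V−Δ·S=13.7775
Node (1,1) S=161.1300: V=(p*·0.0072+(1−p*)·0.4425)/1.29=0.0174; Δ=(0.0072−0.4425)/(211.0803−119.2362)=-0.0047; B=V−Δ·S=0.7811
Node (0,0) S=123.0000: V=(p*·0.0174+(1−p*)·0.5481)/1.29=0.0280; Δ=(0.0174−0.5481)/(161.1300−91.0200)=-0.0076; B=V−Δ·S=0.9590
Root portfolio cost Δ·123+B reproduces V0=0.0280.

(0,0): Delta=-0.0076 Bond=0.9590
(1,0): Delta=-0.1453 Bond=13.7775
(1,1): Delta=-0.0047 Bond=0.7811
(2,0): Delta=-1.0000 Bond=75.3380
(2,1): Delta=-0.1278 Bond=15.6797
(2,2): Delta=-0.0022 Bond=0.4740
(3,0): Delta=-1.0000 Bond=97.1860
(3,1): Delta=-1.0000 Bond=97.1860
(3,2): Delta=-0.1099 Bond=17.4282
(3,3): Delta=0.0000 Bond=0.0000
V0=0.0280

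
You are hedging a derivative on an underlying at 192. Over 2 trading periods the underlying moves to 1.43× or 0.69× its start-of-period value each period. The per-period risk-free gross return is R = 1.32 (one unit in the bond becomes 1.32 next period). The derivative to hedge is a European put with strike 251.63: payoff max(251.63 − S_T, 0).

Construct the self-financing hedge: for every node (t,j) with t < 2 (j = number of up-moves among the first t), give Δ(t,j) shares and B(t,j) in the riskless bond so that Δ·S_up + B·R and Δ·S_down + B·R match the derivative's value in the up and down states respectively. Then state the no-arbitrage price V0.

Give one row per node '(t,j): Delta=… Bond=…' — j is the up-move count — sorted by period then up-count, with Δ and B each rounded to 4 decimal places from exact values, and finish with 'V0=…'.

Risk-neutral probability p* = (R−d)/(u−d) = (1.32−0.69)/(1.43−0.69) = 0.8514.
Terminal values V(2,·): V(2,0)=160.2188, V(2,1)=62.1836, V(2,2)=0.0000
(1,0): S=132.4800. Δ = (V_up−V_dn)/(S_up−S_dn) = (62.1836−160.2188)/(189.4464−91.4112) = -1.0000. V = [p*·62.1836 + (1−p*)·160.2188]/1.32 = 58.1488. B = V − Δ·S = 190.6288.
(1,1): S=274.5600. Δ = (V_up−V_dn)/(S_up−S_dn) = (0.0000−62.1836)/(392.6208−189.4464) = -0.3061. V = [p*·0.0000 + (1−p*)·62.1836]/1.32 = 7.0027. B = V − Δ·S = 91.0345.
(0,0): S=192.0000. Δ = (V_up−V_dn)/(S_up−S_dn) = (7.0027−58.1488)/(274.5600−132.4800) = -0.3600. V = [p*·7.0027 + (1−p*)·58.1488]/1.32 = 11.0647. B = V − Δ·S = 80.1811.
Root portfolio cost Δ·192+B reproduces V0=11.0647.

(0,0): Delta=-0.3600 Bond=80.1811
(1,0): Delta=-1.0000 Bond=190.6288
(1,1): Delta=-0.3061 Bond=91.0345
V0=11.0647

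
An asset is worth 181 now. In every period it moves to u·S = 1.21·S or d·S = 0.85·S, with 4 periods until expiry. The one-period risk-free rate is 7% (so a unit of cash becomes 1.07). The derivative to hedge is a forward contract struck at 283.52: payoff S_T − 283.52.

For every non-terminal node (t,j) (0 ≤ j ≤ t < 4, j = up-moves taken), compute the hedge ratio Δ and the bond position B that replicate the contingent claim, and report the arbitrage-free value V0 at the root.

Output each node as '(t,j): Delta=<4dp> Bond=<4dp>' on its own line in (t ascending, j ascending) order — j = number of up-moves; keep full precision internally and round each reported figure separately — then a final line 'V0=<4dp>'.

The replicating-portfolio and risk-neutral prices coincide; use p* = (1.07−0.85)/(1.21−0.85) = 0.6111 for the latter.
At expiry t=4: V(4,0)=-189.0369, V(4,1)=-149.0205, V(4,2)=-92.0560, V(4,3)=-10.9653, V(4,4)=104.4696
  t=3,j=0: stock 111.1566 → up 134.4995 (V=-149.0205), down 94.4831 (V=-189.0369). Price -153.8153; hedge Δ=1.0000, bond B=-264.9720.
  t=3,j=1: stock 158.2347 → up 191.4640 (V=-92.0560), down 134.4995 (V=-149.0205). Price -106.7372; hedge Δ=1.0000, bond B=-264.9720.
  t=3,j=2: stock 225.2518 → up 272.5547 (V=-10.9653), down 191.4640 (V=-92.0560). Price -39.7202; hedge Δ=1.0000, bond B=-264.9720.
  t=3,j=3: stock 320.6525 → up 387.9896 (V=104.4696), down 272.5547 (V=-10.9653). Price 55.6806; hedge Δ=1.0000, bond B=-264.9720.
  t=2,j=0: stock 130.7725 → up 158.2347 (V=-106.7372), down 111.1566 (V=-153.8153). Price -116.8648; hedge Δ=1.0000, bond B=-247.6373.
  t=2,j=1: stock 186.1585 → up 225.2518 (V=-39.7202), down 158.2347 (V=-106.7372). Price -61.4788; hedge Δ=1.0000, bond B=-247.6373.
  t=2,j=2: stock 265.0021 → up 320.6525 (V=55.6806), down 225.2518 (V=-39.7202). Price 17.3648; hedge Δ=1.0000, bond B=-247.6373.
  t=1,j=0: stock 153.8500 → up 186.1585 (V=-61.4788), down 130.7725 (V=-116.8648). Price -77.5868; hedge Δ=1.0000, bond B=-231.4368.
  t=1,j=1: stock 219.0100 → up 265.0021 (V=17.3648), down 186.1585 (V=-61.4788). Price -12.4268; hedge Δ=1.0000, bond B=-231.4368.
  t=0,j=0: stock 181.0000 → up 219.0100 (V=-12.4268), down 153.8500 (V=-77.5868). Price -35.2961; hedge Δ=1.0000, bond B=-216.2961.
Self-financing check: at every node Δ·S+B equals the discounted successor values.

(0,0): Delta=1.0000 Bond=-216.2961
(1,0): Delta=1.0000 Bond=-231.4368
(1,1): Delta=1.0000 Bond=-231.4368
(2,0): Delta=1.0000 Bond=-247.6373
(2,1): Delta=1.0000 Bond=-247.6373
(2,2): Delta=1.0000 Bond=-247.6373
(3,0): Delta=1.0000 Bond=-264.9720
(3,1): Delta=1.0000 Bond=-264.9720
(3,2): Delta=1.0000 Bond=-264.9720
(3,3): Delta=1.0000 Bond=-264.9720
V0=-35.2961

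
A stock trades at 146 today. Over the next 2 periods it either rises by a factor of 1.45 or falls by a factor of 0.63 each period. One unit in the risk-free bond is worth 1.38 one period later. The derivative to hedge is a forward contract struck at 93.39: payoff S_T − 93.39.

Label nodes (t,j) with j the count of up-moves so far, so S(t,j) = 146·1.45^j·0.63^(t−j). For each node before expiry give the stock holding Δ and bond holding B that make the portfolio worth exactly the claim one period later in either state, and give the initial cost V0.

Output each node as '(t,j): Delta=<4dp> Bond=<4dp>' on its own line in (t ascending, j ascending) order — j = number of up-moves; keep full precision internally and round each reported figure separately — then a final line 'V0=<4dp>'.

(0,0): Delta=1.0000 Bond=-49.0391
(1,0): Delta=1.0000 Bond=-67.6739
(1,1): Delta=1.0000 Bond=-67.6739
V0=96.9609

Risk-neutral probability p* = (R−d)/(u−d) = (1.38−0.63)/(1.45−0.63) = 0.9146.
Terminal values V(2,·): V(2,0)=-35.4426, V(2,1)=39.9810, V(2,2)=213.5750
Node (1,0) S=91.9800: V=(p*·39.9810+(1−p*)·-35.4426)/1.38=24.3061; Δ=(39.9810−-35.4426)/(133.3710−57.9474)=1.0000; B=V−Δ·S=-67.6739
Node (1,1) S=211.7000: V=(p*·213.5750+(1−p*)·39.9810)/1.38=144.0261; Δ=(213.5750−39.9810)/(306.9650−133.3710)=1.0000; B=V−Δ·S=-67.6739
Node (0,0) S=146.0000: V=(p*·144.0261+(1−p*)·24.3061)/1.38=96.9609; Δ=(144.0261−24.3061)/(211.7000−91.9800)=1.0000; B=V−Δ·S=-49.0391
Self-financing check: at every node Δ·S+B equals the discounted successor values.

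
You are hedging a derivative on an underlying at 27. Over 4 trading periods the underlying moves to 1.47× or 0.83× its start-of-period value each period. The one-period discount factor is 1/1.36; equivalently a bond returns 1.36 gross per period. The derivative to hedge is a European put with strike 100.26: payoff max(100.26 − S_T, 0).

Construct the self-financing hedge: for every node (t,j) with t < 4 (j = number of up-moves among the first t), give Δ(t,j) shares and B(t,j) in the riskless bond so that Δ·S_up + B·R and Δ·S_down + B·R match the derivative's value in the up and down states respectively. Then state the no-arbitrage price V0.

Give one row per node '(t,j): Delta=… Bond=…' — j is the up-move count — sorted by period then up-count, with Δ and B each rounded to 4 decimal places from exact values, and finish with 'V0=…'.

(0,0): Delta=-0.6627 Bond=23.7490
(1,0): Delta=-1.0000 Bond=39.8576
(1,1): Delta=-0.6232 Bond=30.7298
(2,0): Delta=-1.0000 Bond=54.2063
(2,1): Delta=-1.0000 Bond=54.2063
(2,2): Delta=-0.5790 Bond=39.2161
(3,0): Delta=-1.0000 Bond=73.7206
(3,1): Delta=-1.0000 Bond=73.7206
(3,2): Delta=-1.0000 Bond=73.7206
(3,3): Delta=-0.5297 Bond=49.1027
V0=5.8562

No-arbitrage ⇒ martingale measure with p* = (R−d)/(u−d) = 0.8281.
Terminal payoffs: V(4,0)=87.4463, V(4,1)=77.5658, V(4,2)=60.0666, V(4,3)=29.0741, V(4,4)=0.0000
Node (3,0) S=15.4382: V=(p*·77.5658+(1−p*)·87.4463)/1.36=58.2823; Δ=(77.5658−87.4463)/(22.6942−12.8137)=-1.0000; B=V−Δ·S=73.7206
Node (3,1) S=27.3424: V=(p*·60.0666+(1−p*)·77.5658)/1.36=46.3781; Δ=(60.0666−77.5658)/(40.1934−22.6942)=-1.0000; B=V−Δ·S=73.7206
Node (3,2) S=48.4258: V=(p*·29.0741+(1−p*)·60.0666)/1.36=25.2948; Δ=(29.0741−60.0666)/(71.1859−40.1934)=-1.0000; B=V−Δ·S=73.7206
Node (3,3) S=85.7661: V=(p*·0.0000+(1−p*)·29.0741)/1.36=3.6743; Δ=(0.0000−29.0741)/(126.0762−71.1859)=-0.5297; B=V−Δ·S=49.1027
Node (2,0) S=18.6003: V=(p*·46.3781+(1−p*)·58.2823)/1.36=35.6060; Δ=(46.3781−58.2823)/(27.3424−15.4382)=-1.0000; B=V−Δ·S=54.2063
Node (2,1) S=32.9427: V=(p*·25.2948+(1−p*)·46.3781)/1.36=21.2636; Δ=(25.2948−46.3781)/(48.4258−27.3424)=-1.0000; B=V−Δ·S=54.2063
Node (2,2) S=58.3443: V=(p*·3.6743+(1−p*)·25.2948)/1.36=5.4341; Δ=(3.6743−25.2948)/(85.7661−48.4258)=-0.5790; B=V−Δ·S=39.2161
Node (1,0) S=22.4100: V=(p*·21.2636+(1−p*)·35.6060)/1.36=17.4476; Δ=(21.2636−35.6060)/(32.9427−18.6003)=-1.0000; B=V−Δ·S=39.8576
Node (1,1) S=39.6900: V=(p*·5.4341+(1−p*)·21.2636)/1.36=5.9962; Δ=(5.4341−21.2636)/(58.3443−32.9427)=-0.6232; B=V−Δ·S=30.7298
Node (0,0) S=27.0000: V=(p*·5.9962+(1−p*)·17.4476)/1.36=5.8562; Δ=(5.9962−17.4476)/(39.6900−22.4100)=-0.6627; B=V−Δ·S=23.7490
Each (Δ,B) replicates both successor values, so the strategy is self-financing and V0 is arbitrage-free.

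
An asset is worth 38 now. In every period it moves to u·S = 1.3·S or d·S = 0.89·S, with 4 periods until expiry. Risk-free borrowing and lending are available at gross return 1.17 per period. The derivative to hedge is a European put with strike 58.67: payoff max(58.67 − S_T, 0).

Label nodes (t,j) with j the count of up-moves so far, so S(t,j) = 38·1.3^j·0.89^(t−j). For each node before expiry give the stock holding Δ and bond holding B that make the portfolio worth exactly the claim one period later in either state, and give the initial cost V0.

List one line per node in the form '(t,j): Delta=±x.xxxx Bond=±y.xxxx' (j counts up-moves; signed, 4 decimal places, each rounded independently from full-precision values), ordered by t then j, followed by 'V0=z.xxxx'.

The replicating-portfolio and risk-neutral prices coincide; use p* = (1.17−0.89)/(1.3−0.89) = 0.6829 for the latter.
At expiry t=4: V(4,0)=34.8279, V(4,1)=23.8445, V(4,2)=7.8013, V(4,3)=0.0000, V(4,4)=0.0000
Node (3,0) S=26.7888: V=(p*·23.8445+(1−p*)·34.8279)/1.17=23.3565; Δ=(23.8445−34.8279)/(34.8255−23.8421)=-1.0000; B=V−Δ·S=50.1453
Node (3,1) S=39.1297: V=(p*·7.8013+(1−p*)·23.8445)/1.17=11.0156; Δ=(7.8013−23.8445)/(50.8687−34.8255)=-1.0000; B=V−Δ·S=50.1453
Node (3,2) S=57.1558: V=(p*·0.0000+(1−p*)·7.8013)/1.17=2.1142; Δ=(0.0000−7.8013)/(74.3025−50.8687)=-0.3329; B=V−Δ·S=21.1418
Node (3,3) S=83.4860: V=(p*·0.0000+(1−p*)·0.0000)/1.17=0.0000; Δ=(0.0000−0.0000)/(108.5318−74.3025)=0.0000; B=V−Δ·S=0.0000
Node (2,0) S=30.0998: V=(p*·11.0156+(1−p*)·23.3565)/1.17=12.7594; Δ=(11.0156−23.3565)/(39.1297−26.7888)=-1.0000; B=V−Δ·S=42.8592
Node (2,1) S=43.9660: V=(p*·2.1142+(1−p*)·11.0156)/1.17=4.2193; Δ=(2.1142−11.0156)/(57.1558−39.1297)=-0.4938; B=V−Δ·S=25.9300
Node (2,2) S=64.2200: V=(p*·0.0000+(1−p*)·2.1142)/1.17=0.5729; Δ=(0.0000−2.1142)/(83.4860−57.1558)=-0.0803; B=V−Δ·S=5.7295
Node (1,0) S=33.8200: V=(p*·4.2193+(1−p*)·12.7594)/1.17=5.9206; Δ=(4.2193−12.7594)/(43.9660−30.0998)=-0.6159; B=V−Δ·S=26.7502
Node (1,1) S=49.4000: V=(p*·0.5729+(1−p*)·4.2193)/1.17=1.4779; Δ=(0.5729−4.2193)/(64.2200−43.9660)=-0.1800; B=V−Δ·S=10.3714
Node (0,0) S=38.0000: V=(p*·1.4779+(1−p*)·5.9206)/1.17=2.4671; Δ=(1.4779−5.9206)/(49.4000−33.8200)=-0.2852; B=V−Δ·S=13.3031
Check: Δ(0,0)·S0 + B(0,0) = 2.4671 = V0.

(0,0): Delta=-0.2852 Bond=13.3031
(1,0): Delta=-0.6159 Bond=26.7502
(1,1): Delta=-0.1800 Bond=10.3714
(2,0): Delta=-1.0000 Bond=42.8592
(2,1): Delta=-0.4938 Bond=25.9300
(2,2): Delta=-0.0803 Bond=5.7295
(3,0): Delta=-1.0000 Bond=50.1453
(3,1): Delta=-1.0000 Bond=50.1453
(3,2): Delta=-0.3329 Bond=21.1418
(3,3): Delta=0.0000 Bond=0.0000
V0=2.4671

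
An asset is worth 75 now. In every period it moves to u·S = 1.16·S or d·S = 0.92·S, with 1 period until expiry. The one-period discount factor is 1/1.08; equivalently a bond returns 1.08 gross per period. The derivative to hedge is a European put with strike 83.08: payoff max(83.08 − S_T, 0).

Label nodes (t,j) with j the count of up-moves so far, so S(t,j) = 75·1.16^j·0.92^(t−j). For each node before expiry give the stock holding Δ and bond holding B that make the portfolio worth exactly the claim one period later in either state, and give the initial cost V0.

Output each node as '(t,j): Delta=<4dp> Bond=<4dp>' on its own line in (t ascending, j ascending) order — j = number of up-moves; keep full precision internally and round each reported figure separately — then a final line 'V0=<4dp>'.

(0,0): Delta=-0.7822 Bond=63.0123
V0=4.3457

Under the risk-neutral measure, an up-move has probability p* = (R−d)/(u−d) = 0.6667 and values discount at R = 1.08.
Terminal values V(1,·): V(1,0)=14.0800, V(1,1)=0.0000
  t=0,j=0: stock 75.0000 → up 87.0000 (V=0.0000), down 69.0000 (V=14.0800). Price 4.3457; hedge Δ=-0.7822, bond B=63.0123.
The time-0 hedge costs 4.3457, which is the no-arbitrage price.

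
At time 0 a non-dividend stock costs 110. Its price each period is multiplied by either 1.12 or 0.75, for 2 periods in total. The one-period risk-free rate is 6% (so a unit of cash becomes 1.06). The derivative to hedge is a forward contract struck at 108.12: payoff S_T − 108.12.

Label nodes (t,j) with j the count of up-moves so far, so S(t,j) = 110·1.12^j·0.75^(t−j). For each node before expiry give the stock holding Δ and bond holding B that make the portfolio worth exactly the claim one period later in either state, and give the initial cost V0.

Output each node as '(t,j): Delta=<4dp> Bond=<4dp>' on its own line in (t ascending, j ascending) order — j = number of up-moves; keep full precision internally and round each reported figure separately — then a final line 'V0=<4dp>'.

Under the risk-neutral measure, an up-move has probability p* = (R−d)/(u−d) = 0.8378 and values discount at R = 1.06.
Payoff layer (t=2): V(2,0)=-46.2450, V(2,1)=-15.7200, V(2,2)=29.8640
Node (1,0) S=82.5000: V=(p*·-15.7200+(1−p*)·-46.2450)/1.06=-19.5000; Δ=(-15.7200−-46.2450)/(92.4000−61.8750)=1.0000; B=V−Δ·S=-102.0000
Node (1,1) S=123.2000: V=(p*·29.8640+(1−p*)·-15.7200)/1.06=21.2000; Δ=(29.8640−-15.7200)/(137.9840−92.4000)=1.0000; B=V−Δ·S=-102.0000
Node (0,0) S=110.0000: V=(p*·21.2000+(1−p*)·-19.5000)/1.06=13.7736; Δ=(21.2000−-19.5000)/(123.2000−82.5000)=1.0000; B=V−Δ·S=-96.2264
The time-0 hedge costs 13.7736, which is the no-arbitrage price.

(0,0): Delta=1.0000 Bond=-96.2264
(1,0): Delta=1.0000 Bond=-102.0000
(1,1): Delta=1.0000 Bond=-102.0000
V0=13.7736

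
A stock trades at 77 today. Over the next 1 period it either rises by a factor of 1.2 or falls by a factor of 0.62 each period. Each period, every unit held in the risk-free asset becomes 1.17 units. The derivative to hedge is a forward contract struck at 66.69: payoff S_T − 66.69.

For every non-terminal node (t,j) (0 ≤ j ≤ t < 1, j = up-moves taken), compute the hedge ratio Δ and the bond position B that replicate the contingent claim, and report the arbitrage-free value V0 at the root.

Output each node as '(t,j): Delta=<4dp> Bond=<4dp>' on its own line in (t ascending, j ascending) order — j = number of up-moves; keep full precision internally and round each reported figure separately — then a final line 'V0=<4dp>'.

(0,0): Delta=1.0000 Bond=-57.0000
V0=20.0000

Under the risk-neutral measure, an up-move has probability p* = (R−d)/(u−d) = 0.9483 and values discount at R = 1.17.
Payoff layer (t=1): V(1,0)=-18.9500, V(1,1)=25.7100
  t=0,j=0: stock 77.0000 → up 92.4000 (V=25.7100), down 47.7400 (V=-18.9500). Price 20.0000; hedge Δ=1.0000, bond B=-57.0000.
The time-0 hedge costs 20.0000, which is the no-arbitrage price.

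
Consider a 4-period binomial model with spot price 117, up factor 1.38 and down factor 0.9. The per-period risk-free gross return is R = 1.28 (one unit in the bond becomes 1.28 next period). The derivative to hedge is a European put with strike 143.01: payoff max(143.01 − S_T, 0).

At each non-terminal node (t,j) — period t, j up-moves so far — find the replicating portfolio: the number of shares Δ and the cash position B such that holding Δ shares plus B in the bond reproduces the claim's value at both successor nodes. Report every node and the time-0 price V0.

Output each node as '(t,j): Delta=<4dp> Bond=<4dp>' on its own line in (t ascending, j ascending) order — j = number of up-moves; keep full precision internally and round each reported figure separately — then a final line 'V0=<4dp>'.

Since d<R<u, set p* = (R−d)/(u−d) = 0.7917; price each node as the discounted p*-expectation of its children.
At expiry t=4: V(4,0)=66.2463, V(4,1)=25.3057, V(4,2)=0.0000, V(4,3)=0.0000, V(4,4)=0.0000
(3,0): S=85.2930. Δ = (V_up−V_dn)/(S_up−S_dn) = (25.3057−66.2463)/(117.7043−76.7637) = -1.0000. V = [p*·25.3057 + (1−p*)·66.2463]/1.28 = 26.4336. B = V − Δ·S = 111.7266.
(3,1): S=130.7826. Δ = (V_up−V_dn)/(S_up−S_dn) = (0.0000−25.3057)/(180.4800−117.7043) = -0.4031. V = [p*·0.0000 + (1−p*)·25.3057]/1.28 = 4.1188. B = V − Δ·S = 56.8389.
(3,2): S=200.5333. Δ = (V_up−V_dn)/(S_up−S_dn) = (0.0000−0.0000)/(276.7360−180.4800) = 0.0000. V = [p*·0.0000 + (1−p*)·0.0000]/1.28 = 0.0000. B = V − Δ·S = 0.0000.
(3,3): S=307.4844. Δ = (V_up−V_dn)/(S_up−S_dn) = (0.0000−0.0000)/(424.3285−276.7360) = 0.0000. V = [p*·0.0000 + (1−p*)·0.0000]/1.28 = 0.0000. B = V − Δ·S = 0.0000.
(2,0): S=94.7700. Δ = (V_up−V_dn)/(S_up−S_dn) = (4.1188−26.4336)/(130.7826−85.2930) = -0.4905. V = [p*·4.1188 + (1−p*)·26.4336]/1.28 = 6.8497. B = V − Δ·S = 53.3389.
(2,1): S=145.3140. Δ = (V_up−V_dn)/(S_up−S_dn) = (0.0000−4.1188)/(200.5333−130.7826) = -0.0590. V = [p*·0.0000 + (1−p*)·4.1188]/1.28 = 0.6704. B = V − Δ·S = 9.2511.
(2,2): S=222.8148. Δ = (V_up−V_dn)/(S_up−S_dn) = (0.0000−0.0000)/(307.4844−200.5333) = 0.0000. V = [p*·0.0000 + (1−p*)·0.0000]/1.28 = 0.0000. B = V − Δ·S = 0.0000.
(1,0): S=105.3000. Δ = (V_up−V_dn)/(S_up−S_dn) = (0.6704−6.8497)/(145.3140−94.7700) = -0.1223. V = [p*·0.6704 + (1−p*)·6.8497]/1.28 = 1.5295. B = V − Δ·S = 14.4032.
(1,1): S=161.4600. Δ = (V_up−V_dn)/(S_up−S_dn) = (0.0000−0.6704)/(222.8148−145.3140) = -0.0086. V = [p*·0.0000 + (1−p*)·0.6704]/1.28 = 0.1091. B = V − Δ·S = 1.5057.
(0,0): S=117.0000. Δ = (V_up−V_dn)/(S_up−S_dn) = (0.1091−1.5295)/(161.4600−105.3000) = -0.0253. V = [p*·0.1091 + (1−p*)·1.5295]/1.28 = 0.3164. B = V − Δ·S = 3.2755.
Self-financing check: at every node Δ·S+B equals the discounted successor values.

(0,0): Delta=-0.0253 Bond=3.2755
(1,0): Delta=-0.1223 Bond=14.4032
(1,1): Delta=-0.0086 Bond=1.5057
(2,0): Delta=-0.4905 Bond=53.3389
(2,1): Delta=-0.0590 Bond=9.2511
(2,2): Delta=0.0000 Bond=0.0000
(3,0): Delta=-1.0000 Bond=111.7266
(3,1): Delta=-0.4031 Bond=56.8389
(3,2): Delta=0.0000 Bond=0.0000
(3,3): Delta=0.0000 Bond=0.0000
V0=0.3164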